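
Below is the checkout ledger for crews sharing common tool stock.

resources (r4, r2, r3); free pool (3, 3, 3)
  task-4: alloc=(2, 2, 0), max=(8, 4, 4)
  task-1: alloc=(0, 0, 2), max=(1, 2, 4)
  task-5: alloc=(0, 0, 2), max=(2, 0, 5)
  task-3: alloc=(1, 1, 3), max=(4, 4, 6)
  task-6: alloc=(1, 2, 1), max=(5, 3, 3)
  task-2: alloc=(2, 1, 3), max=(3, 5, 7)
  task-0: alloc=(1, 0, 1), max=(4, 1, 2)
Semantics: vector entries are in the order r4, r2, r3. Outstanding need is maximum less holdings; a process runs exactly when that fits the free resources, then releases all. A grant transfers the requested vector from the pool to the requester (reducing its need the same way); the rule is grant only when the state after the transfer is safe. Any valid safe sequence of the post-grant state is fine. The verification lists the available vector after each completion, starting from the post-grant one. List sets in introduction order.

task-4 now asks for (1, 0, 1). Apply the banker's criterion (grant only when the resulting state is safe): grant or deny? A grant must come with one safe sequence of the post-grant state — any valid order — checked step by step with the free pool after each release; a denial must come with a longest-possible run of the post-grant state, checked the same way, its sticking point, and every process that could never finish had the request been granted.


DENY — the pretend-granted state is unsafe.
Key observation: after task-1, task-5 the pool peaks at (2, 3, 6), and each blocked process is short somewhere: task-4 on r4; task-3 on r4; task-6 on r4; task-2 on r2; task-0 on r4.
Pretend the grant happened; the run task-1, task-5 goes as far as possible. Check, step by step:
  pool = (2, 3, 2)
  task-1 needs (1, 2, 2) <= (2, 3, 2) -> finishes; pool += (0, 0, 2) = (2, 3, 4)
  task-5 needs (2, 0, 3) <= (2, 3, 4) -> finishes; pool += (0, 0, 2) = (2, 3, 6)
  task-4 still needs (5, 2, 3) but only (2, 3, 6) is free — short on r4
  task-3 still needs (3, 3, 3) but only (2, 3, 6) is free — short on r4
  task-6 still needs (4, 1, 2) but only (2, 3, 6) is free — short on r4
  task-2 still needs (1, 4, 4) but only (2, 3, 6) is free — short on r2
  task-0 still needs (3, 1, 1) but only (2, 3, 6) is free — short on r4
Post-grant, the permanently blocked set is task-4, task-3, task-6, task-2 and task-0.


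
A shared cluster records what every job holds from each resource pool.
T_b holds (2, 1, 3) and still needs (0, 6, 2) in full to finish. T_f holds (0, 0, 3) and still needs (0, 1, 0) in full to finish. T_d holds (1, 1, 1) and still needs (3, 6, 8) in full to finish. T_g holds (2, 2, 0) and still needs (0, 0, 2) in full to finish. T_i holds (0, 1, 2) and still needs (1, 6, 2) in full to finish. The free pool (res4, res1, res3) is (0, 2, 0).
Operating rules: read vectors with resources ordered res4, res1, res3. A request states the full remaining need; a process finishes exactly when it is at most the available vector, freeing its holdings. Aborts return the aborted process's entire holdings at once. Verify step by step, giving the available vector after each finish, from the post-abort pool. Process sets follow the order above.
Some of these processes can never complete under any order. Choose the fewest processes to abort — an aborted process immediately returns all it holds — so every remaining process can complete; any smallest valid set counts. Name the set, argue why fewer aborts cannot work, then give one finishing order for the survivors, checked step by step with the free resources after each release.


Abort T_b and T_i.
Key observation: T_d had no path to completion before; after the abort of T_b and T_i ((2, 2, 5) returned), step 3 is where it fits.
Minimality, checking each single-abort alternative: T_b alone leaves T_d blocked (short on res1 and res3); T_f alone leaves T_b blocked (short on res1); T_d alone leaves T_b blocked (short on res1); T_g alone leaves T_b blocked (short on res1); T_i alone leaves T_b blocked (short on res1).
Survivors finish in the order: T_f, T_g, T_d. Verifying each step (pool after the aborts first):
  pool = (2, 4, 5)
  run T_f (needs (0, 1, 0), free (2, 4, 5)); after release of (0, 0, 3) the pool is (2, 4, 8)
  run T_g (needs (0, 0, 2), free (2, 4, 8)); after release of (2, 2, 0) the pool is (4, 6, 8)
  run T_d (needs (3, 6, 8), free (4, 6, 8)); after release of (1, 1, 1) the pool is (5, 7, 9)


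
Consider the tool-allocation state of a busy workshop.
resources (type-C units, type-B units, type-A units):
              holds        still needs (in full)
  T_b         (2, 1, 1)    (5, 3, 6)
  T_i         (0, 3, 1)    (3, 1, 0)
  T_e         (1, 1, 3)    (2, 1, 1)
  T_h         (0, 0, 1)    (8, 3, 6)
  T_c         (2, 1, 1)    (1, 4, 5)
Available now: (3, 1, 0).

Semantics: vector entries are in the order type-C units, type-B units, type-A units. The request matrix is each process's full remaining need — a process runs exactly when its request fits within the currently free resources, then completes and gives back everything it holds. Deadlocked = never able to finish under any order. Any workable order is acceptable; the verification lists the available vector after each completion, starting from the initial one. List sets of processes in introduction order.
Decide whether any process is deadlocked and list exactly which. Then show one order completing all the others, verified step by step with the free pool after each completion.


Deadlocked: T_b, T_h and T_c.
Key observation: the wall is type-A units: completing T_i, T_e brings the pool only to (4, 5, 4), and all the rest need more.
The rest can finish in the order T_i, T_e. Verifying each step:
  pool = (3, 1, 0)
  T_i: need (3, 1, 0) fits (3, 1, 0); releases (0, 3, 1), pool now (3, 4, 1)
  T_e: need (2, 1, 1) fits (3, 4, 1); releases (1, 1, 3), pool now (4, 5, 4)
The blocked processes can never fit:
  T_b still needs (5, 3, 6) but only (4, 5, 4) is free — short on type-C units and type-A units
  T_h still needs (8, 3, 6) but only (4, 5, 4) is free — short on type-C units and type-A units
  T_c still needs (1, 4, 5) but only (4, 5, 4) is free — short on type-A units


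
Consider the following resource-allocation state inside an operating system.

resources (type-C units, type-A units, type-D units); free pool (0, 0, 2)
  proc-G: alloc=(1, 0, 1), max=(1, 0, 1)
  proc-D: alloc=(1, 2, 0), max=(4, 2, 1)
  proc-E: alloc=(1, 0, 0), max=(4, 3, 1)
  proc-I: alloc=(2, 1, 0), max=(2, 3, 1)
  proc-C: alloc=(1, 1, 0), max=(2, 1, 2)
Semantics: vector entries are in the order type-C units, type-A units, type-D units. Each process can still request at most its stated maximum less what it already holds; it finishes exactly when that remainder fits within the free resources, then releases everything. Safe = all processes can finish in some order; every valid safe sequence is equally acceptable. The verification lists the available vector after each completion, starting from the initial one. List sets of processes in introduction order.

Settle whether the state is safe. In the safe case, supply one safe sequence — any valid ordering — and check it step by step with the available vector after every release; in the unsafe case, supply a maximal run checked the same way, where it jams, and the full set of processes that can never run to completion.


UNSAFE — no complete ordering exists.
Key observation: after proc-G, proc-C the pool peaks at (2, 1, 3), and each blocked process is short somewhere: proc-D on type-C units; proc-E on type-C units, type-A units; proc-I on type-A units.
Going as far as possible: proc-G, proc-C; after that, nothing fits. Verifying each step:
  pool = (0, 0, 2)
  proc-G: need (0, 0, 0) fits (0, 0, 2); releases (1, 0, 1), pool now (1, 0, 3)
  proc-C: need (1, 0, 2) fits (1, 0, 3); releases (1, 1, 0), pool now (2, 1, 3)
  proc-D still needs (3, 0, 1) but only (2, 1, 3) is free — short on type-C units
  proc-E still needs (3, 3, 1) but only (2, 1, 3) is free — short on type-C units and type-A units
  proc-I still needs (0, 2, 1) but only (2, 1, 3) is free — short on type-A units
Never able to finish: proc-D, proc-E and proc-I.


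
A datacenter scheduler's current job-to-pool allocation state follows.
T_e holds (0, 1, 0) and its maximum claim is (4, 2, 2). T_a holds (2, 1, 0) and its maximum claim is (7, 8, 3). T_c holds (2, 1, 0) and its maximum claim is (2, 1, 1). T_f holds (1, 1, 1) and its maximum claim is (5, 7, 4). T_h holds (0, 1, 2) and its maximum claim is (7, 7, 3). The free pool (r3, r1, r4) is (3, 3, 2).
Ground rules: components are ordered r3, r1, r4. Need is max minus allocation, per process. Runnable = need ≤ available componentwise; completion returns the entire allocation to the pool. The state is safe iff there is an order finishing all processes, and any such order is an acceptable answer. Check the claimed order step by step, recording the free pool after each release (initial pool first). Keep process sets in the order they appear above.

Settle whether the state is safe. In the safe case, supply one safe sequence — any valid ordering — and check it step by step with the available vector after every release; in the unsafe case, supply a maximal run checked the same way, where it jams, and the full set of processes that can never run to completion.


UNSAFE — no complete ordering exists.
Key observation: the wall is r1: completing T_c, T_e brings the pool only to (5, 5, 2), and all the rest need more.
The run T_c, T_e cannot be extended any further. Step-by-step check:
  pool = (3, 3, 2)
  run T_c (needs (0, 0, 1), free (3, 3, 2)); after release of (2, 1, 0) the pool is (5, 4, 2)
  run T_e (needs (4, 1, 2), free (5, 4, 2)); after release of (0, 1, 0) the pool is (5, 5, 2)
  blocked: T_a wants (5, 7, 3), pool (5, 5, 2) — not enough r1 and r4
  blocked: T_f wants (4, 6, 3), pool (5, 5, 2) — not enough r1 and r4
  blocked: T_h wants (7, 6, 1), pool (5, 5, 2) — not enough r3 and r1
Never able to finish: T_a, T_f and T_h.


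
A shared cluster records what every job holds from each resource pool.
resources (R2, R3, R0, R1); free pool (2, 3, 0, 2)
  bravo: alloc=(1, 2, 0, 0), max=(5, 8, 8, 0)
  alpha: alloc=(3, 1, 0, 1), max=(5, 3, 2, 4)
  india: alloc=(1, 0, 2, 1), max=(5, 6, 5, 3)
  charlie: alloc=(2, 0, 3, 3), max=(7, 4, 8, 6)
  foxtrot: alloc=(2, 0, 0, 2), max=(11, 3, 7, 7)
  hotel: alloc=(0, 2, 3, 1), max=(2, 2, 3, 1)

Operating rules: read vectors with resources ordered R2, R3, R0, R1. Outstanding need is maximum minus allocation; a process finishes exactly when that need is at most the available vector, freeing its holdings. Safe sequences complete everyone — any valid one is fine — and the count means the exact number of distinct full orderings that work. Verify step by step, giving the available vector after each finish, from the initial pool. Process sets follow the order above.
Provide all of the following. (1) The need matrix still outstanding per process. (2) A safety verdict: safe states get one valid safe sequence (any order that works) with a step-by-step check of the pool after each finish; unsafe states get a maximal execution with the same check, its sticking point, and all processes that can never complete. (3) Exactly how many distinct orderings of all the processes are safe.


(1) Need matrix, components ordered R2, R3, R0, R1:
  bravo: (4, 6, 8, 0)
  alpha: (2, 2, 2, 3)
  india: (4, 6, 3, 2)
  charlie: (5, 4, 5, 3)
  foxtrot: (9, 3, 7, 5)
  hotel: (2, 0, 0, 0)
(2) SAFE, for example via the order hotel, alpha, india, charlie, bravo, foxtrot.
Key observation: hotel marks the first exact bind of the order: its need (2, 0, 0, 0) fits the free (2, 3, 0, 2) with zero slack on a requested resource.
Walking it through:
  pool = (2, 3, 0, 2)
  hotel: need (2, 0, 0, 0) fits (2, 3, 0, 2); releases (0, 2, 3, 1), pool now (2, 5, 3, 3)
  alpha: need (2, 2, 2, 3) fits (2, 5, 3, 3); releases (3, 1, 0, 1), pool now (5, 6, 3, 4)
  india: need (4, 6, 3, 2) fits (5, 6, 3, 4); releases (1, 0, 2, 1), pool now (6, 6, 5, 5)
  charlie: need (5, 4, 5, 3) fits (6, 6, 5, 5); releases (2, 0, 3, 3), pool now (8, 6, 8, 8)
  bravo: need (4, 6, 8, 0) fits (8, 6, 8, 8); releases (1, 2, 0, 0), pool now (9, 8, 8, 8)
  foxtrot: need (9, 3, 7, 5) fits (9, 8, 8, 8); releases (2, 0, 0, 2), pool now (11, 8, 8, 10)
(3) Precisely 1 of the possible complete orderings is a safe sequence.


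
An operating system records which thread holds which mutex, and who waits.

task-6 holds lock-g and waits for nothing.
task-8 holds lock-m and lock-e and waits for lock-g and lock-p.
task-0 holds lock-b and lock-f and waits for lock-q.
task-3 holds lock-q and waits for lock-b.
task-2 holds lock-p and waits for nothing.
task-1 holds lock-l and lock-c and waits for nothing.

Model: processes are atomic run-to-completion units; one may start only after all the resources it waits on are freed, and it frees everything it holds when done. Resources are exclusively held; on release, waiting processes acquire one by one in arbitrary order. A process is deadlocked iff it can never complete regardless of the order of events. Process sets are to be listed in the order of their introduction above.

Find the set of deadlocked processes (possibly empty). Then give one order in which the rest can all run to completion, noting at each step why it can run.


Deadlocked set: task-0 and task-3.
Key observation: task-0 -> task-3 -> task-0 is a circular wait — nothing in it can go first; no other process is dragged down with it.
A valid finishing order for the others: task-2, task-6, task-1, task-8.
Check, step by step:
  run task-2 (it waits on nothing); releases lock-p
  run task-6 (it waits on nothing); releases lock-g
  run task-1 (it waits on nothing); releases lock-l and lock-c
  task-8 waits on lock-g and lock-p — all released -> runs and releases lock-m and lock-e


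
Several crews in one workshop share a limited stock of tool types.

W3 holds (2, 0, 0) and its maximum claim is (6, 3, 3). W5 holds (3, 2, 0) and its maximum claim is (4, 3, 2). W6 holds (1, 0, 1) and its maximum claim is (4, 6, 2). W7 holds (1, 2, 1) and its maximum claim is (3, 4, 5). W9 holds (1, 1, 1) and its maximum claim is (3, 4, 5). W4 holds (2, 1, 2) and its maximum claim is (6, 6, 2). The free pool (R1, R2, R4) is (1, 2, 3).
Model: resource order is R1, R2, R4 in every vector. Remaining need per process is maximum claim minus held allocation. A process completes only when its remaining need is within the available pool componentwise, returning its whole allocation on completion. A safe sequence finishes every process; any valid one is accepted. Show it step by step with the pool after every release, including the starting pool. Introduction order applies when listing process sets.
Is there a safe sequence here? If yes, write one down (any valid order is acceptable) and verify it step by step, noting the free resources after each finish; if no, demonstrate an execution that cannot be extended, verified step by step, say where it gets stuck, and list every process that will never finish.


UNSAFE.
Key observation: after W5, W3 the pool peaks at (6, 4, 3), and each blocked process is short somewhere: W6 on R2; W7 on R4; W9 on R4; W4 on R2.
Going as far as possible: W5, W3; after that, nothing fits. Verifying each step:
  pool = (1, 2, 3)
  W5: need (1, 1, 2) fits (1, 2, 3); releases (3, 2, 0), pool now (4, 4, 3)
  W3: need (4, 3, 3) fits (4, 4, 3); releases (2, 0, 0), pool now (6, 4, 3)
  W6 cannot run: need (3, 6, 1) vs free (6, 4, 3) (insufficient R2)
  W7 cannot run: need (2, 2, 4) vs free (6, 4, 3) (insufficient R4)
  W9 cannot run: need (2, 3, 4) vs free (6, 4, 3) (insufficient R4)
  W4 cannot run: need (4, 5, 0) vs free (6, 4, 3) (insufficient R2)
Permanently blocked: W6, W7, W9 and W4.


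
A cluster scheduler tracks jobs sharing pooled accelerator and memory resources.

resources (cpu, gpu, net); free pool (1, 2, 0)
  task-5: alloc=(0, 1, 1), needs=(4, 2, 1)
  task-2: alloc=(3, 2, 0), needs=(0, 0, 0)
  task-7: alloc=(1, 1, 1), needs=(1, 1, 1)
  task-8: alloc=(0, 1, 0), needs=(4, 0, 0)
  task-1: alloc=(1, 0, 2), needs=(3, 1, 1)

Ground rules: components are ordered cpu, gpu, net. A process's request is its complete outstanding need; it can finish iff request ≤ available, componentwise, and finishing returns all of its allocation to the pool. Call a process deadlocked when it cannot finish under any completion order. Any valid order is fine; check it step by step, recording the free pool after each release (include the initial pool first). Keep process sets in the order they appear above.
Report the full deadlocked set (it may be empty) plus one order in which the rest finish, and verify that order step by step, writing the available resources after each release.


Deadlocked: task-5, task-7 and task-1.
Key observation: task-2, task-8 can finish, but then (4, 5, 0) is all there is, and the blocked group's net demands exceed it.
One completion order for the rest: task-2, task-8. Step-by-step check:
  pool = (1, 2, 0)
  run task-2 (needs (0, 0, 0), free (1, 2, 0)); after release of (3, 2, 0) the pool is (4, 4, 0)
  run task-8 (needs (4, 0, 0), free (4, 4, 0)); after release of (0, 1, 0) the pool is (4, 5, 0)
The stuck group stays short no matter what:
  task-5 still needs (4, 2, 1) but only (4, 5, 0) is free — short on net
  task-7 still needs (1, 1, 1) but only (4, 5, 0) is free — short on net
  task-1 still needs (3, 1, 1) but only (4, 5, 0) is free — short on net


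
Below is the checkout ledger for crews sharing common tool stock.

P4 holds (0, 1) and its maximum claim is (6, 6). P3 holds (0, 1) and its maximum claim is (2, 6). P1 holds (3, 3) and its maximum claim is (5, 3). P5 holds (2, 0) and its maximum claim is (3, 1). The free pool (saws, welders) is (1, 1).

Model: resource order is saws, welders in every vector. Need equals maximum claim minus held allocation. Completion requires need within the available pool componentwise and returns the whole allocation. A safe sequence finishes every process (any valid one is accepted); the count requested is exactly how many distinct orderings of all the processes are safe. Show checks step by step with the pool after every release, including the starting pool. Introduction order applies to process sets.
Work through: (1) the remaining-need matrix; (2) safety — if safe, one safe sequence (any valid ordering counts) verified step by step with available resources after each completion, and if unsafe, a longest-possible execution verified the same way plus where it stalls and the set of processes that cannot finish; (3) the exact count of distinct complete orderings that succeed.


(1) Remaining need (order saws, welders):
  P4: (6, 5)
  P3: (2, 5)
  P1: (2, 0)
  P5: (1, 1)
(2) The state is UNSAFE.
Key observation: P5, P1 can finish, but then (6, 4) is all there is, and the blocked group's welders demands exceed it.
A maximal execution: P5, P1 — then nothing else fits. Check, step by step:
  pool = (1, 1)
  P5: need (1, 1) fits (1, 1); releases (2, 0), pool now (3, 1)
  P1: need (2, 0) fits (3, 1); releases (3, 3), pool now (6, 4)
  P4 cannot run: need (6, 5) vs free (6, 4) (insufficient welders)
  P3 cannot run: need (2, 5) vs free (6, 4) (insufficient welders)
Permanently blocked: P4 and P3.
(3) Exactly 0 of the possible complete orderings are safe sequences.


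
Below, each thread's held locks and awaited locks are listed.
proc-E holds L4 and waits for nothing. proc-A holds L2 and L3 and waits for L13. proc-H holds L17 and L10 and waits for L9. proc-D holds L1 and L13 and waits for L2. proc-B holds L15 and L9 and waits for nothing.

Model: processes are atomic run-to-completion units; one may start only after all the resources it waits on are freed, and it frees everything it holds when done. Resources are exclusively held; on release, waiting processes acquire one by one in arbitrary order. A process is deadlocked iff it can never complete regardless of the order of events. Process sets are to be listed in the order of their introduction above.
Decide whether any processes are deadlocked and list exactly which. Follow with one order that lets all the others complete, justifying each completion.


Deadlocked: proc-A and proc-D.
Key observation: the wait chain closes on itself along proc-A -> proc-D -> proc-A; no other process is dragged down with it.
One completion order for the rest: proc-B, proc-H, proc-E.
Verifying each step:
  proc-B: no waits; runs immediately, freeing L15 and L9
  proc-H waits on L9 — all released -> runs and releases L17 and L10
  proc-E: no waits; runs immediately, freeing L4


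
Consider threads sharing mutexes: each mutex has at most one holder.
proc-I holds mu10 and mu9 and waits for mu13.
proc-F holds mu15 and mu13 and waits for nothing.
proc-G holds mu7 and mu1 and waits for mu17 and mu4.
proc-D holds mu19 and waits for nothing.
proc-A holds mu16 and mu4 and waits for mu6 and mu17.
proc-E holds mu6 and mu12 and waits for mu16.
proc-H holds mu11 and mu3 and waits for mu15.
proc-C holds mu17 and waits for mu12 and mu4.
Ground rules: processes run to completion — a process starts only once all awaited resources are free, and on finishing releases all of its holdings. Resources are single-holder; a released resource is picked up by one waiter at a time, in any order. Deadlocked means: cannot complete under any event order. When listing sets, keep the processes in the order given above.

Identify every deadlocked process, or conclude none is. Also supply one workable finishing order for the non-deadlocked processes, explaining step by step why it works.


The deadlocked set is proc-G, proc-A, proc-E and proc-C.
Key observation: the waits loop around proc-A -> proc-E -> proc-A with no way out; proc-C is caught in further circular waits and proc-G waits into the deadlock from upstream.
The rest can finish in the order proc-F, proc-I, proc-D, proc-H.
Walking it through:
  run proc-F (it waits on nothing); releases mu15 and mu13
  proc-I: everything it awaited (mu13) is free; runs, freeing mu10 and mu9
  run proc-D (it waits on nothing); releases mu19
  proc-H: everything it awaited (mu15) is free; runs, freeing mu11 and mu3


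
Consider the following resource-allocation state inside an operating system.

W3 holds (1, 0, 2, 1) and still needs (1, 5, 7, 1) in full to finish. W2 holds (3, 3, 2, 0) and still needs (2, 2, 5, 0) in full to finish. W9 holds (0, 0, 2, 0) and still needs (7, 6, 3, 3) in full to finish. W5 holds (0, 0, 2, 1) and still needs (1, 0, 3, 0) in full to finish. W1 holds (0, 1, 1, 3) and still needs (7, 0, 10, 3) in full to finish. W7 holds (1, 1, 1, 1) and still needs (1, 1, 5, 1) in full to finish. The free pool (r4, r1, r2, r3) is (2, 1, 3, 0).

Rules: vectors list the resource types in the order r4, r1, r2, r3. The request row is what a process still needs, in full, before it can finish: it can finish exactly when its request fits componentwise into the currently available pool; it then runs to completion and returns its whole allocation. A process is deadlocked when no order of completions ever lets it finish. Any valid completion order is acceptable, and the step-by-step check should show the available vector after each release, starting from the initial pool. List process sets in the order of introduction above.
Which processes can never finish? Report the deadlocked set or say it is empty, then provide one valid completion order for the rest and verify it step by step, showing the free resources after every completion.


No process is deadlocked.
Key observation: W5 can run right away; the returned allocation unlocks the remaining processes in turn.
The rest can finish in the order W5, W7, W2, W3, W1, W9. Walking it through:
  pool = (2, 1, 3, 0)
  W5 needs (1, 0, 3, 0) <= (2, 1, 3, 0) -> finishes; pool += (0, 0, 2, 1) = (2, 1, 5, 1)
  W7 needs (1, 1, 5, 1) <= (2, 1, 5, 1) -> finishes; pool += (1, 1, 1, 1) = (3, 2, 6, 2)
  W2 needs (2, 2, 5, 0) <= (3, 2, 6, 2) -> finishes; pool += (3, 3, 2, 0) = (6, 5, 8, 2)
  W3 needs (1, 5, 7, 1) <= (6, 5, 8, 2) -> finishes; pool += (1, 0, 2, 1) = (7, 5, 10, 3)
  W1 needs (7, 0, 10, 3) <= (7, 5, 10, 3) -> finishes; pool += (0, 1, 1, 3) = (7, 6, 11, 6)
  W9 needs (7, 6, 3, 3) <= (7, 6, 11, 6) -> finishes; pool += (0, 0, 2, 0) = (7, 6, 13, 6)


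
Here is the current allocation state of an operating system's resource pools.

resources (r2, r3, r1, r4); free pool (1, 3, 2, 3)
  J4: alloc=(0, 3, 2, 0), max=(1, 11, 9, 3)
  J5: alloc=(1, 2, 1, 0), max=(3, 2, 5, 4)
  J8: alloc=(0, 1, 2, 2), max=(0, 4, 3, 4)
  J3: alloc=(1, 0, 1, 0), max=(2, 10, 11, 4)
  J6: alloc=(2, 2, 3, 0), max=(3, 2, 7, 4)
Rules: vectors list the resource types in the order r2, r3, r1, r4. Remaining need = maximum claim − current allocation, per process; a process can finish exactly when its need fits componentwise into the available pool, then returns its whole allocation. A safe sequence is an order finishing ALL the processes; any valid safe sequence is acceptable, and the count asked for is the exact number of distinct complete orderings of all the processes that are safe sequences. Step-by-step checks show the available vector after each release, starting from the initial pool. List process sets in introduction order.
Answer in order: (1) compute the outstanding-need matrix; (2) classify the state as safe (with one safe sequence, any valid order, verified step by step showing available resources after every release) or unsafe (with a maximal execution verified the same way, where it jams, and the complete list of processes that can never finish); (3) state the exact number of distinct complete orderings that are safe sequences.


(1) Remaining need (order r2, r3, r1, r4):
  J4: (1, 8, 7, 3)
  J5: (2, 0, 4, 4)
  J8: (0, 3, 1, 2)
  J3: (1, 10, 10, 4)
  J6: (1, 0, 4, 4)
(2) SAFE, for example via the order J8, J6, J5, J4, J3.
Key observation: the order's first zero-slack moment is J8 ((0, 3, 1, 2) needed, (1, 3, 2, 3) free — a requested resource with nothing to spare).
Check, step by step:
  pool = (1, 3, 2, 3)
  J8 needs (0, 3, 1, 2) <= (1, 3, 2, 3) -> finishes; pool += (0, 1, 2, 2) = (1, 4, 4, 5)
  J6 needs (1, 0, 4, 4) <= (1, 4, 4, 5) -> finishes; pool += (2, 2, 3, 0) = (3, 6, 7, 5)
  J5 needs (2, 0, 4, 4) <= (3, 6, 7, 5) -> finishes; pool += (1, 2, 1, 0) = (4, 8, 8, 5)
  J4 needs (1, 8, 7, 3) <= (4, 8, 8, 5) -> finishes; pool += (0, 3, 2, 0) = (4, 11, 10, 5)
  J3 needs (1, 10, 10, 4) <= (4, 11, 10, 5) -> finishes; pool += (1, 0, 1, 0) = (5, 11, 11, 5)
(3) Exactly 1 of the possible complete orderings is a safe sequence.


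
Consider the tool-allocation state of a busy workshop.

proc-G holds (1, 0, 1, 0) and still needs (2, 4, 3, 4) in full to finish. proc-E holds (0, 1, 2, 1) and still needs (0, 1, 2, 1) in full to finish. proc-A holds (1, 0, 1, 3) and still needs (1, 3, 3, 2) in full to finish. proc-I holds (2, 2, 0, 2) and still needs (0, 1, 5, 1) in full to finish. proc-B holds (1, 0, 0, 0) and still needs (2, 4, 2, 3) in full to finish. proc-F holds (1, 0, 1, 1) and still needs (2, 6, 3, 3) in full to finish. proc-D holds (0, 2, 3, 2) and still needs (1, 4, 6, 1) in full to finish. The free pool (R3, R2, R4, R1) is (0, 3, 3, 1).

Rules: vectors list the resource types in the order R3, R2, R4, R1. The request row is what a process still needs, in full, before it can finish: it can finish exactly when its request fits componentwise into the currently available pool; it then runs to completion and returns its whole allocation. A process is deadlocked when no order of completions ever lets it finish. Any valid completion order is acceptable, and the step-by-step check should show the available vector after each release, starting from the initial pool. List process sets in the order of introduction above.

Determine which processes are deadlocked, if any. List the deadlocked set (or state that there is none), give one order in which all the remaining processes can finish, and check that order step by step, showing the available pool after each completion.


Nothing here is deadlocked.
Key observation: proc-E leads a chain of completions in which each release enables another process.
One completion order for the rest: proc-E, proc-I, proc-G, proc-A, proc-B, proc-F, proc-D. Verifying each step:
  pool = (0, 3, 3, 1)
  proc-E: need (0, 1, 2, 1) fits (0, 3, 3, 1); releases (0, 1, 2, 1), pool now (0, 4, 5, 2)
  proc-I: need (0, 1, 5, 1) fits (0, 4, 5, 2); releases (2, 2, 0, 2), pool now (2, 6, 5, 4)
  proc-G: need (2, 4, 3, 4) fits (2, 6, 5, 4); releases (1, 0, 1, 0), pool now (3, 6, 6, 4)
  proc-A: need (1, 3, 3, 2) fits (3, 6, 6, 4); releases (1, 0, 1, 3), pool now (4, 6, 7, 7)
  proc-B: need (2, 4, 2, 3) fits (4, 6, 7, 7); releases (1, 0, 0, 0), pool now (5, 6, 7, 7)
  proc-F: need (2, 6, 3, 3) fits (5, 6, 7, 7); releases (1, 0, 1, 1), pool now (6, 6, 8, 8)
  proc-D: need (1, 4, 6, 1) fits (6, 6, 8, 8); releases (0, 2, 3, 2), pool now (6, 8, 11, 10)


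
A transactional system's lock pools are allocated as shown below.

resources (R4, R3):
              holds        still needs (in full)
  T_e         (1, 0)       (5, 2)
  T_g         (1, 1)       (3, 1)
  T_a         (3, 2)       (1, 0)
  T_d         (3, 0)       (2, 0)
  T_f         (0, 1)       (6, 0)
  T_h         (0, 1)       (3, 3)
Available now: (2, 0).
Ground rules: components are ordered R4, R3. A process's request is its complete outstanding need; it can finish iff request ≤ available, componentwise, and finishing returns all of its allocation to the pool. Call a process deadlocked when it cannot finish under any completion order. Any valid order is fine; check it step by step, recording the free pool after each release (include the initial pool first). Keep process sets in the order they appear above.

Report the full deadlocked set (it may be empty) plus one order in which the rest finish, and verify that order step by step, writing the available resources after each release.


Nothing here is deadlocked.
Key observation: no deadlock: T_a fits now, and the freed resources carry the rest through.
The rest can finish in the order T_a, T_e, T_f, T_g, T_d, T_h. Verifying each step:
  pool = (2, 0)
  T_a: need (1, 0) fits (2, 0); releases (3, 2), pool now (5, 2)
  T_e: need (5, 2) fits (5, 2); releases (1, 0), pool now (6, 2)
  T_f: need (6, 0) fits (6, 2); releases (0, 1), pool now (6, 3)
  T_g: need (3, 1) fits (6, 3); releases (1, 1), pool now (7, 4)
  T_d: need (2, 0) fits (7, 4); releases (3, 0), pool now (10, 4)
  T_h: need (3, 3) fits (10, 4); releases (0, 1), pool now (10, 5)


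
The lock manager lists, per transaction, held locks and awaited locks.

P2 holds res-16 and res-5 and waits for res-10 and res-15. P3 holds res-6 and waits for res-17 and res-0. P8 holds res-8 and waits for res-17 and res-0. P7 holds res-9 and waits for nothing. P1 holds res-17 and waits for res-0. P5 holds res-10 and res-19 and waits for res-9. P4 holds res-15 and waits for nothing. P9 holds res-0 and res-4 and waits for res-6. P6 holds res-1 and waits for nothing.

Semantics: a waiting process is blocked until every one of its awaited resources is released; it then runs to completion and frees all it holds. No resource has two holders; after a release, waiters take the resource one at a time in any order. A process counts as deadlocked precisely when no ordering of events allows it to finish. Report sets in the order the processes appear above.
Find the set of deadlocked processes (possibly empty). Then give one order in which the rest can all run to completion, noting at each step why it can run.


The deadlocked set is P3, P8, P1 and P9.
Key observation: the knot is the closed ring of waits P3 -> P1 -> P9 -> P3; P8 waits into the deadlock from upstream.
A valid finishing order for the others: P4, P7, P5, P2, P6.
Step-by-step check:
  run P4 (it waits on nothing); releases res-15
  run P7 (it waits on nothing); releases res-9
  run P5 (all its waits — res-9 — are resolved); releases res-10 and res-19
  run P2 (all its waits — res-10 and res-15 — are resolved); releases res-16 and res-5
  run P6 (it waits on nothing); releases res-1


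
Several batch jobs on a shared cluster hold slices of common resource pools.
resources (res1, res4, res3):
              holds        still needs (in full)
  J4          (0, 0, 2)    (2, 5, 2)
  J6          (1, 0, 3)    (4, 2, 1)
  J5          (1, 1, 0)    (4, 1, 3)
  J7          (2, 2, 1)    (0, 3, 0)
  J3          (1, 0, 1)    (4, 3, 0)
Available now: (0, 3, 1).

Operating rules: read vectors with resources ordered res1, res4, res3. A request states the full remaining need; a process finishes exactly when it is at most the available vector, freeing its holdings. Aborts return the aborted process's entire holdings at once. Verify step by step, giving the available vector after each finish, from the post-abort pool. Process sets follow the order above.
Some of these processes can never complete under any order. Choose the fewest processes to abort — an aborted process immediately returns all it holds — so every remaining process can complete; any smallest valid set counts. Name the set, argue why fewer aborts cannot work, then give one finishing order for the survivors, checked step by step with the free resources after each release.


Minimum abort set: J5 and J3.
Key observation: J6 was stuck for good until J5 and J3 gave back (2, 1, 1); in the order shown it finishes at step 2.
Minimality, checking each single-abort alternative: J4 alone leaves J6 blocked (short on res1); J6 alone leaves J5 blocked (short on res1); J5 alone leaves J6 blocked (short on res1); J7 alone leaves J6 blocked (short on res1); J3 alone leaves J6 blocked (short on res1).
The survivors complete as J7, J6, J4. Verifying each step (starting from the post-abort pool):
  pool = (2, 4, 2)
  J7 needs (0, 3, 0) <= (2, 4, 2) -> finishes; pool += (2, 2, 1) = (4, 6, 3)
  J6 needs (4, 2, 1) <= (4, 6, 3) -> finishes; pool += (1, 0, 3) = (5, 6, 6)
  J4 needs (2, 5, 2) <= (5, 6, 6) -> finishes; pool += (0, 0, 2) = (5, 6, 8)


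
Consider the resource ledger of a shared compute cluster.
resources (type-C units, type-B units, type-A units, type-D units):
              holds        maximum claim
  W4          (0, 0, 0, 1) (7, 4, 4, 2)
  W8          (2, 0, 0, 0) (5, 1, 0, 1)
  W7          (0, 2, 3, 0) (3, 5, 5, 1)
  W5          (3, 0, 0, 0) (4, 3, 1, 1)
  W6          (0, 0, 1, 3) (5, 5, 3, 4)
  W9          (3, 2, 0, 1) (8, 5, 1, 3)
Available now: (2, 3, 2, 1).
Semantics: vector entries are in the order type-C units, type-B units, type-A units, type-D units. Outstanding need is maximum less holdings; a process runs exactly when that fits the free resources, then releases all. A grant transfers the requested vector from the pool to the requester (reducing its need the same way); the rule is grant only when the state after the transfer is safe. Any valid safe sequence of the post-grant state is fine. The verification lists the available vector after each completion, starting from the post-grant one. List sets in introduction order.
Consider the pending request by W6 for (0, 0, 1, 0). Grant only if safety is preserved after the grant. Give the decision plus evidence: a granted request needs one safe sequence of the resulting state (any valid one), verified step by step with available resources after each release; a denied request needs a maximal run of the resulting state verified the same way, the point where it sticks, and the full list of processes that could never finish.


DENY. Granting would leave the state unsafe.
Key observation: after W5, W8 the pool peaks at (7, 3, 1, 1), and each blocked process is short somewhere: W4 on type-B units, type-A units; W7 on type-A units; W6 on type-B units; W9 on type-D units.
Pretend the grant happened; the run W5, W8 goes as far as possible. Step-by-step check:
  pool = (2, 3, 1, 1)
  W5 needs (1, 3, 1, 1) <= (2, 3, 1, 1) -> finishes; pool += (3, 0, 0, 0) = (5, 3, 1, 1)
  W8 needs (3, 1, 0, 1) <= (5, 3, 1, 1) -> finishes; pool += (2, 0, 0, 0) = (7, 3, 1, 1)
  blocked: W4 wants (7, 4, 4, 1), pool (7, 3, 1, 1) — not enough type-B units and type-A units
  blocked: W7 wants (3, 3, 2, 1), pool (7, 3, 1, 1) — not enough type-A units
  blocked: W6 wants (5, 5, 1, 1), pool (7, 3, 1, 1) — not enough type-B units
  blocked: W9 wants (5, 3, 1, 2), pool (7, 3, 1, 1) — not enough type-D units
Post-grant, the permanently blocked set is W4, W7, W6 and W9.


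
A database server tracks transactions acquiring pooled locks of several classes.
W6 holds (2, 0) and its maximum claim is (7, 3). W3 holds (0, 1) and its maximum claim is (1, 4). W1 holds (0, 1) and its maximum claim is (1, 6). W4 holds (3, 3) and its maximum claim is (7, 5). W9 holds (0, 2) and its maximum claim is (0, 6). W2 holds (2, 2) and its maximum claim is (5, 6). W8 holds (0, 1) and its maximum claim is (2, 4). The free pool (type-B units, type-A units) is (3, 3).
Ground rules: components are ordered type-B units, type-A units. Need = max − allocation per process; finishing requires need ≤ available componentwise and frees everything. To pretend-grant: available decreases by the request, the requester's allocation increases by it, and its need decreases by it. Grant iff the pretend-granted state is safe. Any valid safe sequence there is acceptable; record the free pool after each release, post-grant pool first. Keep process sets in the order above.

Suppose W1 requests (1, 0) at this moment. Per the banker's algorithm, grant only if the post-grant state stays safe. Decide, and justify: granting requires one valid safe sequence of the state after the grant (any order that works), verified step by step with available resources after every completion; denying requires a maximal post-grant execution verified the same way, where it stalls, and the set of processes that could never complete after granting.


GRANT — the state after the grant stays safe, e.g. via W8, W9, W1, W2, W3, W6, W4.
Key observation: (2, 3) free after granting still covers W8 first, and each release covers the next.
Check on the post-grant state, step by step:
  pool = (2, 3)
  W8: need (2, 3) fits (2, 3); releases (0, 1), pool now (2, 4)
  W9: need (0, 4) fits (2, 4); releases (0, 2), pool now (2, 6)
  W1: need (0, 5) fits (2, 6); releases (1, 1), pool now (3, 7)
  W2: need (3, 4) fits (3, 7); releases (2, 2), pool now (5, 9)
  W3: need (1, 3) fits (5, 9); releases (0, 1), pool now (5, 10)
  W6: need (5, 3) fits (5, 10); releases (2, 0), pool now (7, 10)
  W4: need (4, 2) fits (7, 10); releases (3, 3), pool now (10, 13)


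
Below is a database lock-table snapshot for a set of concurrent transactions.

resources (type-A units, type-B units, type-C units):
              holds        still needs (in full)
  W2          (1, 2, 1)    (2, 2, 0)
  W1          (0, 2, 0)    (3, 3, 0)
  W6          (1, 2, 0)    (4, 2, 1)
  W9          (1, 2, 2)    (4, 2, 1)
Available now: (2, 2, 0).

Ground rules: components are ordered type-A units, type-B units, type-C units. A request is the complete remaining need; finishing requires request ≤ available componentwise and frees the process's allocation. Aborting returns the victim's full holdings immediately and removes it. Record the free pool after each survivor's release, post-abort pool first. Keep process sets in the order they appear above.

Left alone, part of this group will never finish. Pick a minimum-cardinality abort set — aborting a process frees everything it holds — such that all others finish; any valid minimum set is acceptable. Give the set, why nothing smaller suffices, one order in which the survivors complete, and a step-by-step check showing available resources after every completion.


The answer: abort W9.
Key observation: no ordering could ever have run W6 before the abort of W9; with (1, 2, 2) back in the pool it fits at step 3.
Why nothing smaller works: aborting no one leaves the state deadlocked as given.
One survivor order: W1, W2, W6. Verifying each step (post-abort pool first):
  pool = (3, 4, 2)
  W1 needs (3, 3, 0) <= (3, 4, 2) -> finishes; pool += (0, 2, 0) = (3, 6, 2)
  W2 needs (2, 2, 0) <= (3, 6, 2) -> finishes; pool += (1, 2, 1) = (4, 8, 3)
  W6 needs (4, 2, 1) <= (4, 8, 3) -> finishes; pool += (1, 2, 0) = (5, 10, 3)


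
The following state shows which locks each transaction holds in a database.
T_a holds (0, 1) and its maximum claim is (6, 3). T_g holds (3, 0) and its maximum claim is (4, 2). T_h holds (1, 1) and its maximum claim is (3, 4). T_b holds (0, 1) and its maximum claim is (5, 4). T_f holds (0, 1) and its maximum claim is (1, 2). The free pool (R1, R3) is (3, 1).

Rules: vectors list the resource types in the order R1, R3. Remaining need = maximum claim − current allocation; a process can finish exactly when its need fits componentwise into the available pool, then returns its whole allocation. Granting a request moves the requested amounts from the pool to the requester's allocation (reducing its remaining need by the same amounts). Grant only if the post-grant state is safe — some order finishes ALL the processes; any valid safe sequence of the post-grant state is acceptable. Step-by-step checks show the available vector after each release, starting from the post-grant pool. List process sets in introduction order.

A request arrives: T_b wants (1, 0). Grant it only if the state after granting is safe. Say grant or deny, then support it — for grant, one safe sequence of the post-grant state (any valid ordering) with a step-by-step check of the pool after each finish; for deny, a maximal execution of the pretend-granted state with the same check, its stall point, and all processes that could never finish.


DENY — the pretend-granted state is unsafe.
Key observation: after T_f, T_g the pool peaks at (5, 2), and each blocked process is short somewhere: T_a on R1; T_h on R3; T_b on R3.
After a pretend grant, a maximal execution: T_f, T_g — then nothing else fits. Check, step by step:
  pool = (2, 1)
  T_f: need (1, 1) fits (2, 1); releases (0, 1), pool now (2, 2)
  T_g: need (1, 2) fits (2, 2); releases (3, 0), pool now (5, 2)
  blocked: T_a wants (6, 2), pool (5, 2) — not enough R1
  blocked: T_h wants (2, 3), pool (5, 2) — not enough R3
  blocked: T_b wants (4, 3), pool (5, 2) — not enough R3
Processes that could never finish after the grant: T_a, T_h and T_b.
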